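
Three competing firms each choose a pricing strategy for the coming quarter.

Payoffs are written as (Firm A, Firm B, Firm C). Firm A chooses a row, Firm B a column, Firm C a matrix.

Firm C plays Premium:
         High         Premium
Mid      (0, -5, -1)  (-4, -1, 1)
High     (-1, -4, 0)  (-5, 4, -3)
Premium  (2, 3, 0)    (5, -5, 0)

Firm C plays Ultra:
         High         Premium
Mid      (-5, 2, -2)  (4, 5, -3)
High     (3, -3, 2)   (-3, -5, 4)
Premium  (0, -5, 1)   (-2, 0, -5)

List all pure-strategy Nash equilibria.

The unique pure-strategy Nash equilibrium is (High, High, Ultra).

Firm A against (High, Premium): payoffs 0, -1, 2 → best response Premium.
Firm A against (High, Ultra): payoffs -5, 3, 0 → best response High.
Firm A against (Premium, Premium): payoffs -4, -5, 5 → best response Premium.
Firm A against (Premium, Ultra): payoffs 4, -3, -2 → best response Mid.
Firm B against (Mid, Premium): payoffs -5, -1 → best response Premium.
Firm B against (Mid, Ultra): payoffs 2, 5 → best response Premium.
Firm B against (High, Premium): payoffs -4, 4 → best response Premium.
Firm B against (High, Ultra): payoffs -3, -5 → best response High.
Firm B against (Premium, Premium): payoffs 3, -5 → best response High.
Firm B against (Premium, Ultra): payoffs -5, 0 → best response Premium.
Firm C against (Mid, High): payoffs -1, -2 → best response Premium.
Firm C against (Mid, Premium): payoffs 1, -3 → best response Premium.
Firm C against (High, High): payoffs 0, 2 → best response Ultra.
Firm C against (High, Premium): payoffs -3, 4 → best response Ultra.
Firm C against (Premium, High): payoffs 0, 1 → best response Ultra.
Firm C against (Premium, Premium): payoffs 0, -5 → best response Premium.
Mutual best responses: (High, High, Ultra).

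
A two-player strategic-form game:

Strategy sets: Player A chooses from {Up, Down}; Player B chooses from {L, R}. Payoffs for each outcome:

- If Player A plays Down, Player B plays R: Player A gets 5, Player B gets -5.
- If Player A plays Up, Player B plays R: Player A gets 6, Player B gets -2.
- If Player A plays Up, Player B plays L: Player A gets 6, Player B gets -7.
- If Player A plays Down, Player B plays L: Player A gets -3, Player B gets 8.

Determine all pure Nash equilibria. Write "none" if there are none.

The unique pure-strategy Nash equilibrium is (Up, R).

For each strategy profile, look for a profitable unilateral deviation.
(Up, L): Player B can switch to R (-7 → -2). Not NE.
(Up, R): Player A gets 6, best alternative 5; Player B gets -2, best alternative -7. No profitable deviation — NE.
(Down, L): Player A can switch to Up (-3 → 6). Not NE.
(Down, R): Player A can switch to Up (5 → 6). Not NE.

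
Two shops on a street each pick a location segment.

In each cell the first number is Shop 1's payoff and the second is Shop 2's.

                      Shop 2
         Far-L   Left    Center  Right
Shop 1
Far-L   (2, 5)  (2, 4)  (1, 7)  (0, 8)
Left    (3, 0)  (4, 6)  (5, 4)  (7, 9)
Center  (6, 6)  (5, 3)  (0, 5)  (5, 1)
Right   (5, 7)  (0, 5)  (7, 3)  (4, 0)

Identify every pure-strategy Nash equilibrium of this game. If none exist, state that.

Mark each player's best response to every combination of opponents' strategies; a profile where every player is best-responding is a pure Nash equilibrium.
Shop 1 against Far-L: payoffs 2, 3, 6, 5 → best response Center.
Shop 1 against Left: payoffs 2, 4, 5, 0 → best response Center.
Shop 1 against Center: payoffs 1, 5, 0, 7 → best response Right.
Shop 1 against Right: payoffs 0, 7, 5, 4 → best response Left.
Shop 2 against Far-L: payoffs 5, 4, 7, 8 → best response Right.
Shop 2 against Left: payoffs 0, 6, 4, 9 → best response Right.
Shop 2 against Center: payoffs 6, 3, 5, 1 → best response Far-L.
Shop 2 against Right: payoffs 7, 5, 3, 0 → best response Far-L.
Mutual best responses: (Left, Right); (Center, Far-L).

(Left, Right) and (Center, Far-L)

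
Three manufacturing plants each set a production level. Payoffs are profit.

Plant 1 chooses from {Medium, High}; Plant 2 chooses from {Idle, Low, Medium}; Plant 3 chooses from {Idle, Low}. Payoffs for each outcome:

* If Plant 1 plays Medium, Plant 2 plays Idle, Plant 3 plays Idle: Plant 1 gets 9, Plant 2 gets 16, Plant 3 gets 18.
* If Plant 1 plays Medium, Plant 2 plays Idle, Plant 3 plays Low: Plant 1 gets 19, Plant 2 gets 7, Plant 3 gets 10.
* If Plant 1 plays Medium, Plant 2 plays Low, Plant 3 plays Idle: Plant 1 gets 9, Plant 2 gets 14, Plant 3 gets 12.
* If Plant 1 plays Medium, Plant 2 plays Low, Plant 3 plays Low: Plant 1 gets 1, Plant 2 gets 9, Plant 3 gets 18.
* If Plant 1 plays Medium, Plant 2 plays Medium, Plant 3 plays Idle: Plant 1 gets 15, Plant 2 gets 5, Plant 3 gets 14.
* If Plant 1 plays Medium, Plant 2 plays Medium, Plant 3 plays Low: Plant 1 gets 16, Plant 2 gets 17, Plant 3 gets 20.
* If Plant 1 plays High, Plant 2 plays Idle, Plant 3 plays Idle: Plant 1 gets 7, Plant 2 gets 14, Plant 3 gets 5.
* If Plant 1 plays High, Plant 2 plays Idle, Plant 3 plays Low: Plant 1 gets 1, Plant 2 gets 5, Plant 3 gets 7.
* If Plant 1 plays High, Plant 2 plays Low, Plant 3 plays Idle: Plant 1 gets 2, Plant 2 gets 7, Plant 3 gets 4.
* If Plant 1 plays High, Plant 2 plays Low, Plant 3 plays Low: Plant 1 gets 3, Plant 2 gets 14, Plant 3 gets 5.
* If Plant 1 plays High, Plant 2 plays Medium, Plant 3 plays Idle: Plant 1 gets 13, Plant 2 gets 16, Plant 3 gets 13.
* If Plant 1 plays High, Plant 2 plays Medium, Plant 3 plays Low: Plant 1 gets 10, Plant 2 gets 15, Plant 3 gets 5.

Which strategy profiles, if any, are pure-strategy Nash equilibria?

(Medium, Idle, Idle), (Medium, Medium, Low)

Plant 1 against (Idle, Idle): payoffs 9, 7 → best response Medium.
Plant 1 against (Idle, Low): payoffs 19, 1 → best response Medium.
Plant 1 against (Low, Idle): payoffs 9, 2 → best response Medium.
Plant 1 against (Low, Low): payoffs 1, 3 → best response High.
Plant 1 against (Medium, Idle): payoffs 15, 13 → best response Medium.
Plant 1 against (Medium, Low): payoffs 16, 10 → best response Medium.
Plant 2 against (Medium, Idle): payoffs 16, 14, 5 → best response Idle.
Plant 2 against (Medium, Low): payoffs 7, 9, 17 → best response Medium.
Plant 2 against (High, Idle): payoffs 14, 7, 16 → best response Medium.
Plant 2 against (High, Low): payoffs 5, 14, 15 → best response Medium.
Plant 3 against (Medium, Idle): payoffs 18, 10 → best response Idle.
Plant 3 against (Medium, Low): payoffs 12, 18 → best response Low.
Plant 3 against (Medium, Medium): payoffs 14, 20 → best response Low.
Plant 3 against (High, Idle): payoffs 5, 7 → best response Low.
Plant 3 against (High, Low): payoffs 4, 5 → best response Low.
Plant 3 against (High, Medium): payoffs 13, 5 → best response Idle.
Mutual best responses: (Medium, Idle, Idle); (Medium, Medium, Low).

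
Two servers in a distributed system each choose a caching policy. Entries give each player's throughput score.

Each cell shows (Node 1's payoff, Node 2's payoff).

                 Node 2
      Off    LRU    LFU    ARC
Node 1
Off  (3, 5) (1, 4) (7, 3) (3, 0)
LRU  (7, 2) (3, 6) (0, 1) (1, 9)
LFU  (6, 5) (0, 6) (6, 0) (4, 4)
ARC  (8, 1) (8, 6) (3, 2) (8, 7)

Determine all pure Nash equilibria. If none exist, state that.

The unique pure-strategy Nash equilibrium is (ARC, ARC).

(Off, Off): Node 1 can switch to LRU (3 → 7). Not NE.
(Off, LRU): Node 1 can switch to LRU (1 → 3). Not NE.
(Off, LFU): Node 2 can switch to Off (3 → 5). Not NE.
(Off, ARC): Node 1 can switch to LFU (3 → 4). Not NE.
(LRU, Off): Node 1 can switch to ARC (7 → 8). Not NE.
(LRU, LRU): Node 1 can switch to ARC (3 → 8). Not NE.
(LRU, LFU): Node 1 can switch to Off (0 → 7). Not NE.
(LRU, ARC): Node 1 can switch to Off (1 → 3). Not NE.
(ARC, ARC): Node 1 gets 8, best alternative 4; Node 2 gets 7, best alternative 6. No profitable deviation — NE.
(The remaining 7 profiles each have a profitable deviation by the same check.)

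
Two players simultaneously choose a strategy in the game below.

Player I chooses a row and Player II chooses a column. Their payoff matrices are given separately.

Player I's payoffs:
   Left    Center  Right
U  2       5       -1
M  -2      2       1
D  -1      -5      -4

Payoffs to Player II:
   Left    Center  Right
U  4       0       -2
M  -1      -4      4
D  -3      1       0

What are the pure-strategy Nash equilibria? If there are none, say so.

Mark each player's best response to every combination of opponents' strategies; a profile where every player is best-responding is a pure Nash equilibrium.
Player I against Left: payoffs 2, -2, -1 → best response U.
Player I against Center: payoffs 5, 2, -5 → best response U.
Player I against Right: payoffs -1, 1, -4 → best response M.
Player II against U: payoffs 4, 0, -2 → best response Left.
Player II against M: payoffs -1, -4, 4 → best response Right.
Player II against D: payoffs -3, 1, 0 → best response Center.
Mutual best responses: (U, Left); (M, Right).

Pure-strategy Nash equilibria: (U, Left); (M, Right)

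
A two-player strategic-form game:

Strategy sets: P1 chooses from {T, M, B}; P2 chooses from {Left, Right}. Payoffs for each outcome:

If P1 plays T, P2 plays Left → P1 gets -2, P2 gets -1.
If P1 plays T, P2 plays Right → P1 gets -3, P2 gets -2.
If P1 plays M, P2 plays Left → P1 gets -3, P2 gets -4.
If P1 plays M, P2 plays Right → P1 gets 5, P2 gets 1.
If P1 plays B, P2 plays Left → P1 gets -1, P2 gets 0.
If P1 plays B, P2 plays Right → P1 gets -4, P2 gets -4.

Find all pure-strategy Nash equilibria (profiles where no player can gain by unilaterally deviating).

The pure Nash equilibria are (M, Right), (B, Left).

P1 against Left: payoffs -2, -3, -1 → best response B.
P1 against Right: payoffs -3, 5, -4 → best response M.
P2 against T: payoffs -1, -2 → best response Left.
P2 against M: payoffs -4, 1 → best response Right.
P2 against B: payoffs 0, -4 → best response Left.
Mutual best responses: (M, Right); (B, Left).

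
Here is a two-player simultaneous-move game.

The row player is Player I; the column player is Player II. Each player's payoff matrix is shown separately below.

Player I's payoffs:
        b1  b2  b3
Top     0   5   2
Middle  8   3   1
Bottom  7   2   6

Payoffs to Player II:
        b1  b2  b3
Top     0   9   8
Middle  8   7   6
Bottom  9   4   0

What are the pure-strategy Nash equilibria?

(Top, b2), (Middle, b1)

(Top, b1): Player I can switch to Middle (0 → 8). Not NE.
(Top, b2): Player I gets 5, best alternative 3; Player II gets 9, best alternative 8. No profitable deviation — NE.
(Top, b3): Player I can switch to Bottom (2 → 6). Not NE.
(Middle, b1): Player I gets 8, best alternative 7; Player II gets 8, best alternative 7. No profitable deviation — NE.
(Middle, b2): Player I can switch to Top (3 → 5). Not NE.
(Middle, b3): Player I can switch to Top (1 → 2). Not NE.
(Bottom, b1): Player I can switch to Middle (7 → 8). Not NE.
(Bottom, b2): Player I can switch to Top (2 → 5). Not NE.
(Bottom, b3): Player II can switch to b1 (0 → 9). Not NE.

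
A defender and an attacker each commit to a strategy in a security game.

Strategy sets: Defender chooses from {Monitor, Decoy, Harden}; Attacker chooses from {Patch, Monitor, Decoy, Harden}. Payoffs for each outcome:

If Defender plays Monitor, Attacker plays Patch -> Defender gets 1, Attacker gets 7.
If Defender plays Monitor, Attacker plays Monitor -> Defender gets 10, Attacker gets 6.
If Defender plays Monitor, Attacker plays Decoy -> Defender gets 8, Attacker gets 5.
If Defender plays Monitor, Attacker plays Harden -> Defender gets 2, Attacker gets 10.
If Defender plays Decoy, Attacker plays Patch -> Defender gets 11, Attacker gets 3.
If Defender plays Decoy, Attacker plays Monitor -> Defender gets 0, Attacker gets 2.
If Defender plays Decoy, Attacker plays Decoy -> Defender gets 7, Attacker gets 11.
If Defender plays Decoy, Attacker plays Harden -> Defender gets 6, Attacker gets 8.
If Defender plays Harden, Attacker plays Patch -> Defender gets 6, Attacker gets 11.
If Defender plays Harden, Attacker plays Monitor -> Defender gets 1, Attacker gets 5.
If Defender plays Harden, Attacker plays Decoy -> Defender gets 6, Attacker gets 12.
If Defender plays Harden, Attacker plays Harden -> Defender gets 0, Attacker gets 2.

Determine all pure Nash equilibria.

(Monitor, Patch): Defender can switch to Decoy (1 → 11). Not NE.
(Monitor, Monitor): Attacker can switch to Patch (6 → 7). Not NE.
(Monitor, Decoy): Attacker can switch to Patch (5 → 7). Not NE.
(Monitor, Harden): Defender can switch to Decoy (2 → 6). Not NE.
(Decoy, Patch): Attacker can switch to Decoy (3 → 11). Not NE.
(Decoy, Monitor): Defender can switch to Monitor (0 → 10). Not NE.
(Decoy, Decoy): Defender can switch to Monitor (7 → 8). Not NE.
(Decoy, Harden): Attacker can switch to Decoy (8 → 11). Not NE.
(Harden, Patch): Defender can switch to Decoy (6 → 11). Not NE.
(Harden, Monitor): Defender can switch to Monitor (1 → 10). Not NE.
(The remaining 2 profiles each have a profitable deviation by the same check.)

There is no pure-strategy Nash equilibrium.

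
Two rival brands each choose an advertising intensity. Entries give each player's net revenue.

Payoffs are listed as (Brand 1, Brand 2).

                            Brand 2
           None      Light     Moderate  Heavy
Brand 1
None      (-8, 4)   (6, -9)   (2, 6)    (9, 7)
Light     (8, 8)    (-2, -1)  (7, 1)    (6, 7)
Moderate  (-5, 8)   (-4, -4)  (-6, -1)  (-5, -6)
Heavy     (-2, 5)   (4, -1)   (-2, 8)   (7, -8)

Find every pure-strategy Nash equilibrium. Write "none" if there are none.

Check each profile: it is a Nash equilibrium iff no player can strictly gain by switching unilaterally.
(None, None): Brand 1 can switch to Light (-8 → 8). Not NE.
(None, Light): Brand 2 can switch to None (-9 → 4). Not NE.
(None, Moderate): Brand 1 can switch to Light (2 → 7). Not NE.
(None, Heavy): Brand 1 gets 9, best alternative 7; Brand 2 gets 7, best alternative 6. No profitable deviation — NE.
(Light, None): Brand 1 gets 8, best alternative -2; Brand 2 gets 8, best alternative 7. No profitable deviation — NE.
(Light, Light): Brand 1 can switch to None (-2 → 6). Not NE.
(Light, Moderate): Brand 2 can switch to None (1 → 8). Not NE.
(Light, Heavy): Brand 1 can switch to None (6 → 9). Not NE.
(Moderate, None): Brand 1 can switch to Light (-5 → 8). Not NE.
(Moderate, Light): Brand 1 can switch to None (-4 → 6). Not NE.
(The remaining 6 profiles each have a profitable deviation by the same check.)

The pure Nash equilibria are (None, Heavy) and (Light, None).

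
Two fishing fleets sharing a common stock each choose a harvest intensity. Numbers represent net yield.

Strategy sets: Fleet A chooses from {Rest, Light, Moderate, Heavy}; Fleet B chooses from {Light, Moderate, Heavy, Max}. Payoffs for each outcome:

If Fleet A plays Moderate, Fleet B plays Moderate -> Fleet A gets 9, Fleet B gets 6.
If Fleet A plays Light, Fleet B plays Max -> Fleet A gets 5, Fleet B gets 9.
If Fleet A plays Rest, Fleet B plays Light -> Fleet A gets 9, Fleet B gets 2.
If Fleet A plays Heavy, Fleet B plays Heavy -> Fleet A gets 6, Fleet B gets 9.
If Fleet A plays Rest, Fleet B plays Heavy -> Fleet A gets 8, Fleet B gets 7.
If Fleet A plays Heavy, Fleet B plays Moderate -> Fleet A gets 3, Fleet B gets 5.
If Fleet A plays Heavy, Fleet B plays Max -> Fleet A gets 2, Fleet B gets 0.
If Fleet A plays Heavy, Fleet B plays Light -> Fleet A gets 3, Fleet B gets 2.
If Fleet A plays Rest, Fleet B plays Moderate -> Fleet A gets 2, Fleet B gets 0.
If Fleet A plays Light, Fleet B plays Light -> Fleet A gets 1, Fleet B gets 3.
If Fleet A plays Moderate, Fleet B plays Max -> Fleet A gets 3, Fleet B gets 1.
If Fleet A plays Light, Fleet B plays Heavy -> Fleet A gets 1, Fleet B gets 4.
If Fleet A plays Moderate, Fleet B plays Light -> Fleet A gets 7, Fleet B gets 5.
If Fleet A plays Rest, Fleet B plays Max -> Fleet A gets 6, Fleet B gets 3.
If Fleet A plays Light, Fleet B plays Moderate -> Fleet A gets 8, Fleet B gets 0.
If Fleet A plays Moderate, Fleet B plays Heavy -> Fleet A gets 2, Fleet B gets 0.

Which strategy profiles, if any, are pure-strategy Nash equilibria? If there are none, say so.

Pure-strategy Nash equilibria: (Rest, Heavy); (Moderate, Moderate)

(Rest, Light): Fleet B can switch to Heavy (2 → 7). Not NE.
(Rest, Moderate): Fleet A can switch to Light (2 → 8). Not NE.
(Rest, Heavy): Fleet A gets 8, best alternative 6; Fleet B gets 7, best alternative 3. No profitable deviation — NE.
(Rest, Max): Fleet B can switch to Heavy (3 → 7). Not NE.
(Light, Light): Fleet A can switch to Rest (1 → 9). Not NE.
(Light, Moderate): Fleet A can switch to Moderate (8 → 9). Not NE.
(Light, Heavy): Fleet A can switch to Rest (1 → 8). Not NE.
(Moderate, Moderate): Fleet A gets 9, best alternative 8; Fleet B gets 6, best alternative 5. No profitable deviation — NE.
(The remaining 8 profiles each have a profitable deviation by the same check.)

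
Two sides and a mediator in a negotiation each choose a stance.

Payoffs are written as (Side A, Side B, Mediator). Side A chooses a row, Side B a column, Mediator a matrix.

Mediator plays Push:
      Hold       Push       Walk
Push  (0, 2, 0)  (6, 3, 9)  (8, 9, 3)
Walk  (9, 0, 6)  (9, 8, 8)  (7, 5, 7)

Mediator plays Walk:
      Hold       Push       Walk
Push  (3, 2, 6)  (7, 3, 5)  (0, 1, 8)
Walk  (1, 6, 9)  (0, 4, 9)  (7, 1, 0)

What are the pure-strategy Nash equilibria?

(Push, Hold, Push): Side A can switch to Walk (0 → 9). Not NE.
(Push, Hold, Walk): Side B can switch to Push (2 → 3). Not NE.
(Push, Push, Push): Side A can switch to Walk (6 → 9). Not NE.
(Push, Push, Walk): Mediator can switch to Push (5 → 9). Not NE.
(Push, Walk, Push): Mediator can switch to Walk (3 → 8). Not NE.
(Push, Walk, Walk): Side A can switch to Walk (0 → 7). Not NE.
(Walk, Hold, Push): Side B can switch to Push (0 → 8). Not NE.
(Walk, Hold, Walk): Side A can switch to Push (1 → 3). Not NE.
(Walk, Push, Push): Mediator can switch to Walk (8 → 9). Not NE.
(Walk, Push, Walk): Side A can switch to Push (0 → 7). Not NE.
(Walk, Walk, Push): Side A can switch to Push (7 → 8). Not NE.
(Walk, Walk, Walk): Side B can switch to Hold (1 → 6). Not NE.

none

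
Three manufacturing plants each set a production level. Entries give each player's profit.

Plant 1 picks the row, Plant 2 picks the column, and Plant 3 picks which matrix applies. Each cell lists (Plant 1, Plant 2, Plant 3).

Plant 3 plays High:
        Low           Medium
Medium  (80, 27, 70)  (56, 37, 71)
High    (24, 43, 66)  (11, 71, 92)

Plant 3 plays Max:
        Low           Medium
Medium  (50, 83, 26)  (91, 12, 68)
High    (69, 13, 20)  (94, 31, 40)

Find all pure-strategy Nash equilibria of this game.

For each player, find the best response to each opponent profile; mutual best responses are the pure NE.
Plant 1 against (Low, High): payoffs 80, 24 → best response Medium.
Plant 1 against (Low, Max): payoffs 50, 69 → best response High.
Plant 1 against (Medium, High): payoffs 56, 11 → best response Medium.
Plant 1 against (Medium, Max): payoffs 91, 94 → best response High.
Plant 2 against (Medium, High): payoffs 27, 37 → best response Medium.
Plant 2 against (Medium, Max): payoffs 83, 12 → best response Low.
Plant 2 against (High, High): payoffs 43, 71 → best response Medium.
Plant 2 against (High, Max): payoffs 13, 31 → best response Medium.
Plant 3 against (Medium, Low): payoffs 70, 26 → best response High.
Plant 3 against (Medium, Medium): payoffs 71, 68 → best response High.
Plant 3 against (High, Low): payoffs 66, 20 → best response High.
Plant 3 against (High, Medium): payoffs 92, 40 → best response High.
Mutual best responses: (Medium, Medium, High).

Pure NE: (Medium, Medium, High)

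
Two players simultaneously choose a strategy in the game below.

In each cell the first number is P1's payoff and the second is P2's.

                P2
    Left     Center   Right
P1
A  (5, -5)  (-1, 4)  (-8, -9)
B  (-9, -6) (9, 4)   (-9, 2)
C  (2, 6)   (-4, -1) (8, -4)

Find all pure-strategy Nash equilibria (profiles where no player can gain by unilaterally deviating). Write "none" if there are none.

(A, Left): P2 can switch to Center (-5 → 4). Not NE.
(A, Center): P1 can switch to B (-1 → 9). Not NE.
(A, Right): P1 can switch to C (-8 → 8). Not NE.
(B, Left): P1 can switch to A (-9 → 5). Not NE.
(B, Center): P1 gets 9, best alternative -1; P2 gets 4, best alternative 2. No profitable deviation — NE.
(B, Right): P1 can switch to A (-9 → -8). Not NE.
(C, Left): P1 can switch to A (2 → 5). Not NE.
(The remaining 2 profiles each have a profitable deviation by the same check.)

The unique pure-strategy Nash equilibrium is (B, Center).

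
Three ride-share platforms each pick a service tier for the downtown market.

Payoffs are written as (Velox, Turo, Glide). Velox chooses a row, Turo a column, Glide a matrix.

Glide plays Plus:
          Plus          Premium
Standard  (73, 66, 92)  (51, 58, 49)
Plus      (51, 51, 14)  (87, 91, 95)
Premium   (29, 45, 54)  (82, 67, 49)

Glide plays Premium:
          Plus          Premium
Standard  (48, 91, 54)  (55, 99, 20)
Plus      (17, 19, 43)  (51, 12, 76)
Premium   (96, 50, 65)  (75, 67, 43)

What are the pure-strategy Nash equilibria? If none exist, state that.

Pure-strategy Nash equilibria: (Standard, Plus, Plus) and (Plus, Premium, Plus)

For each player, find the best response to each opponent profile; mutual best responses are the pure NE.
Velox against (Plus, Plus): payoffs 73, 51, 29 → best response Standard.
Velox against (Plus, Premium): payoffs 48, 17, 96 → best response Premium.
Velox against (Premium, Plus): payoffs 51, 87, 82 → best response Plus.
Velox against (Premium, Premium): payoffs 55, 51, 75 → best response Premium.
Turo against (Standard, Plus): payoffs 66, 58 → best response Plus.
Turo against (Standard, Premium): payoffs 91, 99 → best response Premium.
Turo against (Plus, Plus): payoffs 51, 91 → best response Premium.
Turo against (Plus, Premium): payoffs 19, 12 → best response Plus.
Turo against (Premium, Plus): payoffs 45, 67 → best response Premium.
Turo against (Premium, Premium): payoffs 50, 67 → best response Premium.
Glide against (Standard, Plus): payoffs 92, 54 → best response Plus.
Glide against (Standard, Premium): payoffs 49, 20 → best response Plus.
Glide against (Plus, Plus): payoffs 14, 43 → best response Premium.
Glide against (Plus, Premium): payoffs 95, 76 → best response Plus.
Glide against (Premium, Plus): payoffs 54, 65 → best response Premium.
Glide against (Premium, Premium): payoffs 49, 43 → best response Plus.
Mutual best responses: (Standard, Plus, Plus); (Plus, Premium, Plus).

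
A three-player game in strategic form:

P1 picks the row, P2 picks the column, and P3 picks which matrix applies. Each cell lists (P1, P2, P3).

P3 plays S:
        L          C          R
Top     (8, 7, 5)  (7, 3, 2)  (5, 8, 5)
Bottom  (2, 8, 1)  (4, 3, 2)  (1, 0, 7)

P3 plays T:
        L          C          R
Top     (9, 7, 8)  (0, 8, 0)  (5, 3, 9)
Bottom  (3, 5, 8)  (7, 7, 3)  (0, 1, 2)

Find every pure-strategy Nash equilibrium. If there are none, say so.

Pure NE: (Bottom, C, T)

For each player, find the best response to each opponent profile; mutual best responses are the pure NE.
P1 against (L, S): payoffs 8, 2 → best response Top.
P1 against (L, T): payoffs 9, 3 → best response Top.
P1 against (C, S): payoffs 7, 4 → best response Top.
P1 against (C, T): payoffs 0, 7 → best response Bottom.
P1 against (R, S): payoffs 5, 1 → best response Top.
P1 against (R, T): payoffs 5, 0 → best response Top.
P2 against (Top, S): payoffs 7, 3, 8 → best response R.
P2 against (Top, T): payoffs 7, 8, 3 → best response C.
P2 against (Bottom, S): payoffs 8, 3, 0 → best response L.
P2 against (Bottom, T): payoffs 5, 7, 1 → best response C.
P3 against (Top, L): payoffs 5, 8 → best response T.
P3 against (Top, C): payoffs 2, 0 → best response S.
P3 against (Top, R): payoffs 5, 9 → best response T.
P3 against (Bottom, L): payoffs 1, 8 → best response T.
P3 against (Bottom, C): payoffs 2, 3 → best response T.
P3 against (Bottom, R): payoffs 7, 2 → best response S.
Mutual best responses: (Bottom, C, T).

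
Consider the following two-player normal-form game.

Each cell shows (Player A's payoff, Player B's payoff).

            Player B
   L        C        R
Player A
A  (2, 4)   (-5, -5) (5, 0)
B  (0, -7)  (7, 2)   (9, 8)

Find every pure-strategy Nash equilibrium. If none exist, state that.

Mark each player's best response to every combination of opponents' strategies; a profile where every player is best-responding is a pure Nash equilibrium.
Player A against L: payoffs 2, 0 → best response A.
Player A against C: payoffs -5, 7 → best response B.
Player A against R: payoffs 5, 9 → best response B.
Player B against A: payoffs 4, -5, 0 → best response L.
Player B against B: payoffs -7, 2, 8 → best response R.
Mutual best responses: (A, L); (B, R).

(A, L); (B, R)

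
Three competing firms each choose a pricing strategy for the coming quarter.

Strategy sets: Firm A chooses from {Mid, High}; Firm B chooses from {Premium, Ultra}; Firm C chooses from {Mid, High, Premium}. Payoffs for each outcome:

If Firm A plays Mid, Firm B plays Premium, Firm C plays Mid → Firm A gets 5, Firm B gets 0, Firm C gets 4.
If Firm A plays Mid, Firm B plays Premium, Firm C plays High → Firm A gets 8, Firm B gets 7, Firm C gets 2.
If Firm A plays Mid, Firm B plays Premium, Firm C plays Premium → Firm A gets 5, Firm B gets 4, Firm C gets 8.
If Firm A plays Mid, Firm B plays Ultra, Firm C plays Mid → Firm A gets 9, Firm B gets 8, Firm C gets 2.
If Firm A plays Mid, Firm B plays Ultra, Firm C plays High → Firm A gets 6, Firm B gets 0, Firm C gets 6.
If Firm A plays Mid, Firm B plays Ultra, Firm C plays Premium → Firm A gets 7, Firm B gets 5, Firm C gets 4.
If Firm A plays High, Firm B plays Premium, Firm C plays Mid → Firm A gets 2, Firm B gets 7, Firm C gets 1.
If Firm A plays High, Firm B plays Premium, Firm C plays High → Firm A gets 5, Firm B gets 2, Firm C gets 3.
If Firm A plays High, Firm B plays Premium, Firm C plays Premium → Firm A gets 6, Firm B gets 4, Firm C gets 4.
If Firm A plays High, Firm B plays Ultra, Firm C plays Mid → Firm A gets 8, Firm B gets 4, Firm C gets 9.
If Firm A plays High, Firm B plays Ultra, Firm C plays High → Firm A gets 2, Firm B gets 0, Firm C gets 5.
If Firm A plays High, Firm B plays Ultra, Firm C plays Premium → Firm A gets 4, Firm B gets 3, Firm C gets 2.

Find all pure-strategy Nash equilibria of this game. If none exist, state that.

(High, Premium, Premium)

Firm A against (Premium, Mid): payoffs 5, 2 → best response Mid.
Firm A against (Premium, High): payoffs 8, 5 → best response Mid.
Firm A against (Premium, Premium): payoffs 5, 6 → best response High.
Firm A against (Ultra, Mid): payoffs 9, 8 → best response Mid.
Firm A against (Ultra, High): payoffs 6, 2 → best response Mid.
Firm A against (Ultra, Premium): payoffs 7, 4 → best response Mid.
Firm B against (Mid, Mid): payoffs 0, 8 → best response Ultra.
Firm B against (Mid, High): payoffs 7, 0 → best response Premium.
Firm B against (Mid, Premium): payoffs 4, 5 → best response Ultra.
Firm B against (High, Mid): payoffs 7, 4 → best response Premium.
Firm B against (High, High): payoffs 2, 0 → best response Premium.
Firm B against (High, Premium): payoffs 4, 3 → best response Premium.
Firm C against (Mid, Premium): payoffs 4, 2, 8 → best response Premium.
Firm C against (Mid, Ultra): payoffs 2, 6, 4 → best response High.
Firm C against (High, Premium): payoffs 1, 3, 4 → best response Premium.
Firm C against (High, Ultra): payoffs 9, 5, 2 → best response Mid.
Mutual best responses: (High, Premium, Premium).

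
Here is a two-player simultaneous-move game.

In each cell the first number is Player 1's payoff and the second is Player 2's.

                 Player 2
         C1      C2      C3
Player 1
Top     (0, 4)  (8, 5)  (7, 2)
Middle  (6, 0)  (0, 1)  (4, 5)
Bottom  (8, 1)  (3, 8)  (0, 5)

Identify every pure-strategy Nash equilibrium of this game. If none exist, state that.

(Top, C2)

Check each profile: it is a Nash equilibrium iff no player can strictly gain by switching unilaterally.
(Top, C1): Player 1 can switch to Middle (0 → 6). Not NE.
(Top, C2): Player 1 gets 8, best alternative 3; Player 2 gets 5, best alternative 4. No profitable deviation — NE.
(Top, C3): Player 2 can switch to C1 (2 → 4). Not NE.
(Middle, C1): Player 1 can switch to Bottom (6 → 8). Not NE.
(Middle, C2): Player 1 can switch to Top (0 → 8). Not NE.
(Middle, C3): Player 1 can switch to Top (4 → 7). Not NE.
(Bottom, C1): Player 2 can switch to C2 (1 → 8). Not NE.
(Bottom, C2): Player 1 can switch to Top (3 → 8). Not NE.
(Bottom, C3): Player 1 can switch to Top (0 → 7). Not NE.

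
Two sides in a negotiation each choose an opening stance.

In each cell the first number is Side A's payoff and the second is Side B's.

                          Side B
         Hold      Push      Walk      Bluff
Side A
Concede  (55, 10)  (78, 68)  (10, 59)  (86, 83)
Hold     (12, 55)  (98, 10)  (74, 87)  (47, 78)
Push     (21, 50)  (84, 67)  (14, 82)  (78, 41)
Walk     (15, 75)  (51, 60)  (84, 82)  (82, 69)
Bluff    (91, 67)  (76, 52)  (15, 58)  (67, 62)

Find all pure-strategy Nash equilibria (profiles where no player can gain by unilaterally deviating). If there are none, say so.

The pure Nash equilibria are (Concede, Bluff); (Walk, Walk); (Bluff, Hold).

Side A against Hold: payoffs 55, 12, 21, 15, 91 → best response Bluff.
Side A against Push: payoffs 78, 98, 84, 51, 76 → best response Hold.
Side A against Walk: payoffs 10, 74, 14, 84, 15 → best response Walk.
Side A against Bluff: payoffs 86, 47, 78, 82, 67 → best response Concede.
Side B against Concede: payoffs 10, 68, 59, 83 → best response Bluff.
Side B against Hold: payoffs 55, 10, 87, 78 → best response Walk.
Side B against Push: payoffs 50, 67, 82, 41 → best response Walk.
Side B against Walk: payoffs 75, 60, 82, 69 → best response Walk.
Side B against Bluff: payoffs 67, 52, 58, 62 → best response Hold.
Mutual best responses: (Concede, Bluff); (Walk, Walk); (Bluff, Hold).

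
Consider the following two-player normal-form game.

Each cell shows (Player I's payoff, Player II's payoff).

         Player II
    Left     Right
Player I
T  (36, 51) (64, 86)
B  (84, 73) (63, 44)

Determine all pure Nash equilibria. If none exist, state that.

For each strategy profile, look for a profitable unilateral deviation.
(T, Left): Player I can switch to B (36 → 84). Not NE.
(T, Right): Player I gets 64, best alternative 63; Player II gets 86, best alternative 51. No profitable deviation — NE.
(B, Left): Player I gets 84, best alternative 36; Player II gets 73, best alternative 44. No profitable deviation — NE.
(B, Right): Player I can switch to T (63 → 64). Not NE.

Pure-strategy Nash equilibria: (T, Right), (B, Left)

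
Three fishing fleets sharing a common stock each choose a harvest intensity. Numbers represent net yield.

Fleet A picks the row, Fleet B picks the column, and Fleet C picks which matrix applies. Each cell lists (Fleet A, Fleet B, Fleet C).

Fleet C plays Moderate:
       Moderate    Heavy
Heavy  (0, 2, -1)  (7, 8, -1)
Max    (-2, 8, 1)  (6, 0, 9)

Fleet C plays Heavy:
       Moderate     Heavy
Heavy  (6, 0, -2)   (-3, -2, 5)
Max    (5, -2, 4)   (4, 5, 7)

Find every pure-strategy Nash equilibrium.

No pure-strategy Nash equilibrium.

Mark each player's best response to every combination of opponents' strategies; a profile where every player is best-responding is a pure Nash equilibrium.
Fleet A against (Moderate, Moderate): payoffs 0, -2 → best response Heavy.
Fleet A against (Moderate, Heavy): payoffs 6, 5 → best response Heavy.
Fleet A against (Heavy, Moderate): payoffs 7, 6 → best response Heavy.
Fleet A against (Heavy, Heavy): payoffs -3, 4 → best response Max.
Fleet B against (Heavy, Moderate): payoffs 2, 8 → best response Heavy.
Fleet B against (Heavy, Heavy): payoffs 0, -2 → best response Moderate.
Fleet B against (Max, Moderate): payoffs 8, 0 → best response Moderate.
Fleet B against (Max, Heavy): payoffs -2, 5 → best response Heavy.
Fleet C against (Heavy, Moderate): payoffs -1, -2 → best response Moderate.
Fleet C against (Heavy, Heavy): payoffs -1, 5 → best response Heavy.
Fleet C against (Max, Moderate): payoffs 1, 4 → best response Heavy.
Fleet C against (Max, Heavy): payoffs 9, 7 → best response Moderate.
No profile is a mutual best response for all players.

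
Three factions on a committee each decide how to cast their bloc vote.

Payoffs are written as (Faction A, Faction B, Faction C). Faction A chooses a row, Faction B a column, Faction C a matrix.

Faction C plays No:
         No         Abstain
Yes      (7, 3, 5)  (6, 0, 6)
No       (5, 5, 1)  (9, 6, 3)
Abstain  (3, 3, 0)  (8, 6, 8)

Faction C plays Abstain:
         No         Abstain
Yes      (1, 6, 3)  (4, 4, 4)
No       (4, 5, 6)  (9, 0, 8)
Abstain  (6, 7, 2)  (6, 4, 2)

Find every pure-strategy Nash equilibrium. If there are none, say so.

Faction A against (No, No): payoffs 7, 5, 3 → best response Yes.
Faction A against (No, Abstain): payoffs 1, 4, 6 → best response Abstain.
Faction A against (Abstain, No): payoffs 6, 9, 8 → best response No.
Faction A against (Abstain, Abstain): payoffs 4, 9, 6 → best response No.
Faction B against (Yes, No): payoffs 3, 0 → best response No.
Faction B against (Yes, Abstain): payoffs 6, 4 → best response No.
Faction B against (No, No): payoffs 5, 6 → best response Abstain.
Faction B against (No, Abstain): payoffs 5, 0 → best response No.
Faction B against (Abstain, No): payoffs 3, 6 → best response Abstain.
Faction B against (Abstain, Abstain): payoffs 7, 4 → best response No.
Faction C against (Yes, No): payoffs 5, 3 → best response No.
Faction C against (Yes, Abstain): payoffs 6, 4 → best response No.
Faction C against (No, No): payoffs 1, 6 → best response Abstain.
Faction C against (No, Abstain): payoffs 3, 8 → best response Abstain.
Faction C against (Abstain, No): payoffs 0, 2 → best response Abstain.
Faction C against (Abstain, Abstain): payoffs 8, 2 → best response No.
Mutual best responses: (Yes, No, No); (Abstain, No, Abstain).

(Yes, No, No); (Abstain, No, Abstain)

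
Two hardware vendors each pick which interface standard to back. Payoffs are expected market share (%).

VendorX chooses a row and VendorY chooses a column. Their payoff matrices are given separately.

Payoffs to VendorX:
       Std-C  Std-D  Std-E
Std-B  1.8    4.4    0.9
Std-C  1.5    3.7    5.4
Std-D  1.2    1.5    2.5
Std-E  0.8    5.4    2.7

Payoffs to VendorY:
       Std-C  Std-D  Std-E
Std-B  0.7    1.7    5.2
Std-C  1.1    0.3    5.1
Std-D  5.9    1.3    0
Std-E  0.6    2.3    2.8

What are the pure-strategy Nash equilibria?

VendorX against Std-C: payoffs 1.8, 1.5, 1.2, 0.8 → best response Std-B.
VendorX against Std-D: payoffs 4.4, 3.7, 1.5, 5.4 → best response Std-E.
VendorX against Std-E: payoffs 0.9, 5.4, 2.5, 2.7 → best response Std-C.
VendorY against Std-B: payoffs 0.7, 1.7, 5.2 → best response Std-E.
VendorY against Std-C: payoffs 1.1, 0.3, 5.1 → best response Std-E.
VendorY against Std-D: payoffs 5.9, 1.3, 0 → best response Std-C.
VendorY against Std-E: payoffs 0.6, 2.3, 2.8 → best response Std-E.
Mutual best responses: (Std-C, Std-E).

(Std-C, Std-E)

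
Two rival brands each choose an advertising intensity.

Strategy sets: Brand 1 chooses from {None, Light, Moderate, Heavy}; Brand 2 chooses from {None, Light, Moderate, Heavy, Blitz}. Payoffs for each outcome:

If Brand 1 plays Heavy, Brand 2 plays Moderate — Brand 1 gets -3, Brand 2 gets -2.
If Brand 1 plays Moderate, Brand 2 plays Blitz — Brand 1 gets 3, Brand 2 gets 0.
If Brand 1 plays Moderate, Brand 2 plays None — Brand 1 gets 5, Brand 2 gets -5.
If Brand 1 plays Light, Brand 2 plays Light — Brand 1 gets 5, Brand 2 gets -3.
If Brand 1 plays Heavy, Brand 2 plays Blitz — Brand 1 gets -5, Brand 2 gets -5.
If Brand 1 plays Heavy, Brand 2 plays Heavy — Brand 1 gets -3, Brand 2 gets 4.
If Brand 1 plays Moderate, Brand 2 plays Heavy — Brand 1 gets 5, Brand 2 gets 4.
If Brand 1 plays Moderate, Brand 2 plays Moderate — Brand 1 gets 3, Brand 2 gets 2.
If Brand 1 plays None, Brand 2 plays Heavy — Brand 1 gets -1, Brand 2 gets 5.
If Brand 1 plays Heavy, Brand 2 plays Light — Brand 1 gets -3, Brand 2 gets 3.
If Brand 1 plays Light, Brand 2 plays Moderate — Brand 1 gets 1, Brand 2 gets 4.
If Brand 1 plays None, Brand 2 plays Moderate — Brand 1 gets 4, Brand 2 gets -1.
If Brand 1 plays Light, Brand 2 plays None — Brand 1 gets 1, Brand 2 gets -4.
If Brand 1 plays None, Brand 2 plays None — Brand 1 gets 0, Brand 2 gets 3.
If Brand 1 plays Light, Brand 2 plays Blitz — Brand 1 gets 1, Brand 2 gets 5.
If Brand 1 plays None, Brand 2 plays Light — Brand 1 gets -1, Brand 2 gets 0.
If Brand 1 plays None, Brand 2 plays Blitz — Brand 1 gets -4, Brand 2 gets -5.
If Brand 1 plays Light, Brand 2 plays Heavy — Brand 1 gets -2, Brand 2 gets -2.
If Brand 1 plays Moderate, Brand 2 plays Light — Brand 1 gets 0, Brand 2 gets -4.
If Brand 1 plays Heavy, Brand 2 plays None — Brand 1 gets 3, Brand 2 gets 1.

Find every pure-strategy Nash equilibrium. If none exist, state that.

Brand 1 against None: payoffs 0, 1, 5, 3 → best response Moderate.
Brand 1 against Light: payoffs -1, 5, 0, -3 → best response Light.
Brand 1 against Moderate: payoffs 4, 1, 3, -3 → best response None.
Brand 1 against Heavy: payoffs -1, -2, 5, -3 → best response Moderate.
Brand 1 against Blitz: payoffs -4, 1, 3, -5 → best response Moderate.
Brand 2 against None: payoffs 3, 0, -1, 5, -5 → best response Heavy.
Brand 2 against Light: payoffs -4, -3, 4, -2, 5 → best response Blitz.
Brand 2 against Moderate: payoffs -5, -4, 2, 4, 0 → best response Heavy.
Brand 2 against Heavy: payoffs 1, 3, -2, 4, -5 → best response Heavy.
Mutual best responses: (Moderate, Heavy).

The unique pure-strategy Nash equilibrium is (Moderate, Heavy).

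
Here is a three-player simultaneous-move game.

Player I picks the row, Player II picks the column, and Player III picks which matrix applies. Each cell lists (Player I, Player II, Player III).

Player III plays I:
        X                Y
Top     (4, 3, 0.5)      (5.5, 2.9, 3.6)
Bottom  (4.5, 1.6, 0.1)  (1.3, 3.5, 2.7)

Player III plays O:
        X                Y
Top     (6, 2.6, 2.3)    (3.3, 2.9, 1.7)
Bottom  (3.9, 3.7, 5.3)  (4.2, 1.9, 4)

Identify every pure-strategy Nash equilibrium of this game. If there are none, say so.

No pure-strategy Nash equilibrium.

Player I against (X, I): payoffs 4, 4.5 → best response Bottom.
Player I against (X, O): payoffs 6, 3.9 → best response Top.
Player I against (Y, I): payoffs 5.5, 1.3 → best response Top.
Player I against (Y, O): payoffs 3.3, 4.2 → best response Bottom.
Player II against (Top, I): payoffs 3, 2.9 → best response X.
Player II against (Top, O): payoffs 2.6, 2.9 → best response Y.
Player II against (Bottom, I): payoffs 1.6, 3.5 → best response Y.
Player II against (Bottom, O): payoffs 3.7, 1.9 → best response X.
Player III against (Top, X): payoffs 0.5, 2.3 → best response O.
Player III against (Top, Y): payoffs 3.6, 1.7 → best response I.
Player III against (Bottom, X): payoffs 0.1, 5.3 → best response O.
Player III against (Bottom, Y): payoffs 2.7, 4 → best response O.
No profile is a mutual best response for all players.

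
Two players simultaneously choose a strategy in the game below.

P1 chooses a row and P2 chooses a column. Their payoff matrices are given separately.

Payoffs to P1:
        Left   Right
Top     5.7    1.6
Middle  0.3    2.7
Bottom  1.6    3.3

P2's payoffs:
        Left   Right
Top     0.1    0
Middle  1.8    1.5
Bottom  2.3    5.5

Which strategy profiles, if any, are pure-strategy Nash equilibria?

The pure Nash equilibria are (Top, Left); (Bottom, Right).

For each player, find the best response to each opponent profile; mutual best responses are the pure NE.
P1 against Left: payoffs 5.7, 0.3, 1.6 → best response Top.
P1 against Right: payoffs 1.6, 2.7, 3.3 → best response Bottom.
P2 against Top: payoffs 0.1, 0 → best response Left.
P2 against Middle: payoffs 1.8, 1.5 → best response Left.
P2 against Bottom: payoffs 2.3, 5.5 → best response Right.
Mutual best responses: (Top, Left); (Bottom, Right).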